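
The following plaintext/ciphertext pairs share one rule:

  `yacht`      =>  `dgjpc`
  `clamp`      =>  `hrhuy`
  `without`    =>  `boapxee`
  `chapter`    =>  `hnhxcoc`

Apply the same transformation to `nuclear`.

sajtnkc

In yacht: y→d is +5, a→g is +6, c→j is +7, h→p is +8 — the shift increases by 1 each position. Letter i (0-indexed) is shifted by i+5, so successive shifts are 5, 6, 7, ….
Applying it to nuclear: n+5=s, u+6=a, c+7=j, l+8=t, e+9=n, a+10=k, r+11=c.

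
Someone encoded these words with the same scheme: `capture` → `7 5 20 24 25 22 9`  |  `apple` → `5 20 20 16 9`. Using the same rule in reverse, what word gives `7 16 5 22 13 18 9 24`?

Each letter is replaced by its alphabet position (a=1..z=26) + 4.
Decoding 7 16 5 22 13 18 9 24: 7→(7−4)÷1=3=c, 16→(16−4)÷1=12=l, 5→(5−4)÷1=1=a, 22→(22−4)÷1=18=r, 13→(13−4)÷1=9=i, 18→(18−4)÷1=14=n, 9→(9−4)÷1=5=e, 24→(24−4)÷1=20=t.

clarinet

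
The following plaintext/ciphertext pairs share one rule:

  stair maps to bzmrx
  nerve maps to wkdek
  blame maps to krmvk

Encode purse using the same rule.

A repeating key of period 3 is used — shifts +9, +6, +12 over and over.
For purse: p+9=y, u+6=a, r+12=d, s+9=b, e+6=k.

yadbk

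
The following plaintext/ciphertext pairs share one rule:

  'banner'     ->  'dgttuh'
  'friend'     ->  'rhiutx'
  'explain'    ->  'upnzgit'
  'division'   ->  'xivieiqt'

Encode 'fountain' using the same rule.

rqytbgit

Each letter's alphabet position (a=0..z=25) is mapped through 23·x+6 mod 26 — an affine cipher.
Applying it to fountain: f(5)→23·5+6≡17=r; o(14)→23·14+6≡16=q; u(20)→23·20+6≡24=y; n(13)→23·13+6≡19=t; t(19)→23·19+6≡1=b; a(0)→23·0+6≡6=g; i(8)→23·8+6≡8=i; n(13)→23·13+6≡19=t (all mod 26).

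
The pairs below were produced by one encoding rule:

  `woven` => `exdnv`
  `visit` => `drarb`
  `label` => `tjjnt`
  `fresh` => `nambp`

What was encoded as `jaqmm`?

It's a Vigenère-style cipher with numeric key [8,9]: position i shifts by key[i mod 2].
Decoding jaqmm: j−8=b, a−9=r, q−8=i, m−9=d, m−8=e.

bride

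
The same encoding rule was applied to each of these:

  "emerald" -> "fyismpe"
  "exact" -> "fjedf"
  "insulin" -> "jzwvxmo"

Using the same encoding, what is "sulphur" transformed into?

tgpqtys

Shifts by position in emerald: pos 0: e→f (+1), pos 1: m→y (+12), pos 2: e→i (+4), pos 3: r→s (+1), pos 4: a→m (+12), pos 5: l→p (+4) — repeating every 3. The shifts repeat in a cycle of length 3: positions 0,1,… shift by +1, +12, +4, then the pattern repeats.
Applying it to sulphur: s+1=t, u+12=g, l+4=p, p+1=q, h+12=t, u+4=y, r+1=s.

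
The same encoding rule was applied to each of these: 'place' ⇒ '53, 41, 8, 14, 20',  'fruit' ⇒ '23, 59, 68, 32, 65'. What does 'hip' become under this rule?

The formula is n = 3×(alphabet index, a=1) + 5.
Applying it to hip: h=8→29, i=9→32, p=16→53.

29, 32, 53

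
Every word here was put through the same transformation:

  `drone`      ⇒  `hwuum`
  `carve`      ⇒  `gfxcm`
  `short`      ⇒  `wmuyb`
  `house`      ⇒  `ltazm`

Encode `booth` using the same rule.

ftuap

In drone: d→h is +4, r→w is +5, o→u is +6, n→u is +7 — the shift increases by 1 each position. Letter i (0-indexed) is shifted by i+4, so successive shifts are 4, 5, 6, ….
For booth: b+4=f, o+5=t, o+6=u, t+7=a, h+8=p.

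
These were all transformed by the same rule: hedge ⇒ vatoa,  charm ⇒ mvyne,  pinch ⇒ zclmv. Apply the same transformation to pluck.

zximq

Each letter's alphabet position (a=0..z=25) is mapped through 7·x+24 mod 26 — an affine cipher.
For pluck: p(15)→7·15+24≡25=z; l(11)→7·11+24≡23=x; u(20)→7·20+24≡8=i; c(2)→7·2+24≡12=m; k(10)→7·10+24≡16=q (all mod 26).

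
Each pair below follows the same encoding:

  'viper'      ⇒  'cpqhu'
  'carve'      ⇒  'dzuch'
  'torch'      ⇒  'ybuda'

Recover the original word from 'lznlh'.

gauge

v(21)→c(2) and i(8)→p(15) fit y≡15x+25 (mod 26); the inverse of 15 mod 26 is 7. Treating letters as 0–25, the rule is x ↦ 15x + 25 (mod 26).
Undoing it on lznlh: l(11)→7·(11−25)≡6=g; z(25)→7·(25−25)≡0=a; n(13)→7·(13−25)≡20=u; l(11)→7·(11−25)≡6=g; h(7)→7·(7−25)≡4=e (all mod 26).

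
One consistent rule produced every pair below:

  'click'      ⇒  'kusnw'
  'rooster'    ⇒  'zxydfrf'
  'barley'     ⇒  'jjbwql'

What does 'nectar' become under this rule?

vnmeme

In click: c→k is +8, l→u is +9, i→s is +10, c→n is +11 — the shift increases by 1 each position. The shift increases by 1 at each position, starting from +8: 8, 9, 10, ….
Applying it to nectar: n+8=v, e+9=n, c+10=m, t+11=e, a+12=m, r+13=e.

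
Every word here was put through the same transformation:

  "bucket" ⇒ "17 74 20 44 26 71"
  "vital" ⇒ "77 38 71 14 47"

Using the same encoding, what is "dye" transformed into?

23 86 26

The formula is n = 3×(alphabet index, a=1) + 11.
On dye: d=4→23, y=25→86, e=5→26.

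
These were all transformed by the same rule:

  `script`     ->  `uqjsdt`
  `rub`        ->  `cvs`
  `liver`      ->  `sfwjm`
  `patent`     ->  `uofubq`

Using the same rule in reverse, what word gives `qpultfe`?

desktop

The output letters match the input read backwards, each shifted +1: script reversed is tpircs. The word is reversed, then every letter is shifted forward by 1.
Decoding qpultfe: shift back: q−1=p, p−1=o, u−1=t, l−1=k, t−1=s, f−1=e, e−1=d → potksed; then reverse → desktop.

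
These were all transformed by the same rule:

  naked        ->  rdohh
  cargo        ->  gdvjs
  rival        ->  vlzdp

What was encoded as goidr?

clean

Shifts by position in naked: pos 0: n→r (+4), pos 1: a→d (+3), pos 2: k→o (+4), pos 3: e→h (+3) — repeating every 2. A repeating key of period 2 is used — shifts +4, +3 over and over.
Undoing it on goidr: g−4=c, o−3=l, i−4=e, d−3=a, r−4=n.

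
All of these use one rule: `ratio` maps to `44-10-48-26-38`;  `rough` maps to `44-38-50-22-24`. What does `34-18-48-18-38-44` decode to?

The formula is n = 2×(alphabet index, a=1) + 8.
Decoding 34-18-48-18-38-44: 34→(34−8)÷2=13=m, 18→(18−8)÷2=5=e, 48→(48−8)÷2=20=t, 18→(18−8)÷2=5=e, 38→(38−8)÷2=15=o, 44→(44−8)÷2=18=r.

meteor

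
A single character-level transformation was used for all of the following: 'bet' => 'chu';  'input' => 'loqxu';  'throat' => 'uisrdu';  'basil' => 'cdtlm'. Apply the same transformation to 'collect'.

drmmhdu

Vowels shift forward by 3 and consonants shift forward by 1.
Applying it to collect: c(cons)+1=d, o(vowel)+3=r, l(cons)+1=m, l(cons)+1=m, e(vowel)+3=h, c(cons)+1=d, t(cons)+1=u.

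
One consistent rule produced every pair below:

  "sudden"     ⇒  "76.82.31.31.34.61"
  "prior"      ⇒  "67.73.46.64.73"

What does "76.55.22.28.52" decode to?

slack

s(#19)→76 and u(#21)→82: differences scale by 3, so n = 3·pos + 19. The formula is n = 3×(alphabet index, a=1) + 19.
Decoding 76.55.22.28.52: 76→(76−19)÷3=19=s, 55→(55−19)÷3=12=l, 22→(22−19)÷3=1=a, 28→(28−19)÷3=3=c, 52→(52−19)÷3=11=k.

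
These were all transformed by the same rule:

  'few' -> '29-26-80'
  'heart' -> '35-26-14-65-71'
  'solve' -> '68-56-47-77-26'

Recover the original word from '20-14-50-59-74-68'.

campus

f(#6)→29 and e(#5)→26: differences scale by 3, so n = 3·pos + 11. The formula is n = 3×(alphabet index, a=1) + 11.
Undoing it on 20-14-50-59-74-68: 20→(20−11)÷3=3=c, 14→(14−11)÷3=1=a, 50→(50−11)÷3=13=m, 59→(59−11)÷3=16=p, 74→(74−11)÷3=21=u, 68→(68−11)÷3=19=s.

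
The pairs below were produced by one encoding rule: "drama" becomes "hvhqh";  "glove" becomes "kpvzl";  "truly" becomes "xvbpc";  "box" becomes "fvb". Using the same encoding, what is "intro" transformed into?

prxvv

The shift depends on letter class: consonant d→h is +4, but vowel a→h is +7. Two shifts are in play — +7 for a/e/i/o/u, +4 for every other letter.
Applying it to intro: i(vowel)+7=p, n(cons)+4=r, t(cons)+4=x, r(cons)+4=v, o(vowel)+7=v.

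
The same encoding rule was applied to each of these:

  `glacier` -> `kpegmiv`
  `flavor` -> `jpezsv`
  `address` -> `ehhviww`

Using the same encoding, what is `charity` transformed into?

glevmxc

Compare letters: g→k is +4, l→p is +4, a→e is +4 — a constant shift. It's a constant shift of +4 (ROT4).
For charity: c+4=g, h+4=l, a+4=e, r+4=v, i+4=m, t+4=x, y+4=c.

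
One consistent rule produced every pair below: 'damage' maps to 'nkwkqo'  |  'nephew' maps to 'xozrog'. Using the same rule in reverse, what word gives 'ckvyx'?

salon

Compare letters: d→n is +10, a→k is +10, m→w is +10 — a constant shift. Each letter is shifted forward by 10 in the alphabet (a Caesar shift of +10).
Reversing it on ckvyx: c−10=s, k−10=a, v−10=l, y−10=o, x−10=n.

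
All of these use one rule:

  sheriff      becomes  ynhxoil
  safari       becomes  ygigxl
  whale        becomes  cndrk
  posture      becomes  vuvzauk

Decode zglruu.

tailor

Shifts by position in sheriff: pos 0: s→y (+6), pos 1: h→n (+6), pos 2: e→h (+3), pos 3: r→x (+6), pos 4: i→o (+6), pos 5: f→i (+3) — repeating every 3. A repeating key of period 3 is used — shifts +6, +6, +3 over and over.
Decoding zglruu: z−6=t, g−6=a, l−3=i, r−6=l, u−6=o, u−3=r.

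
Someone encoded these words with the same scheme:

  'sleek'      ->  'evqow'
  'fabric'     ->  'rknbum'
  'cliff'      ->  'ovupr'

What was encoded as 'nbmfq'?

Shifts by position in sleek: pos 0: s→e (+12), pos 1: l→v (+10), pos 2: e→q (+12), pos 3: e→o (+10) — repeating every 2. It's a Vigenère-style cipher with numeric key [12,10]: position i shifts by key[i mod 2].
Undoing it on nbmfq: n−12=b, b−10=r, m−12=a, f−10=v, q−12=e.

brave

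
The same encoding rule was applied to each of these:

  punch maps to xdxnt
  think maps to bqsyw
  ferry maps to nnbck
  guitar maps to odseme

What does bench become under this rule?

jnxnt

In punch: p→x is +8, u→d is +9, n→x is +10, c→n is +11 — the shift increases by 1 each position. Letter i (0-indexed) is shifted by i+8, so successive shifts are 8, 9, 10, ….
On bench: b+8=j, e+9=n, n+10=x, c+11=n, h+12=t.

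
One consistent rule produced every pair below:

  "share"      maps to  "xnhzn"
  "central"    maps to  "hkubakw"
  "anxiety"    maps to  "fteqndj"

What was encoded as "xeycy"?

syrup

In share: s→x is +5, h→n is +6, a→h is +7, r→z is +8 — the shift increases by 1 each position. The shift increases by 1 at each position, starting from +5: 5, 6, 7, ….
Undoing it on xeycy: x−5=s, e−6=y, y−7=r, c−8=u, y−9=p.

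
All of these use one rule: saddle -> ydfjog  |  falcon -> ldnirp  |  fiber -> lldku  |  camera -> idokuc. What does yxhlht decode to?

suffer

Shifts by position in saddle: pos 0: s→y (+6), pos 1: a→d (+3), pos 2: d→f (+2), pos 3: d→j (+6), pos 4: l→o (+3), pos 5: e→g (+2) — repeating every 3. The shifts repeat in a cycle of length 3: positions 0,1,… shift by +6, +3, +2, then the pattern repeats.
Reversing it on yxhlht: y−6=s, x−3=u, h−2=f, l−6=f, h−3=e, t−2=r.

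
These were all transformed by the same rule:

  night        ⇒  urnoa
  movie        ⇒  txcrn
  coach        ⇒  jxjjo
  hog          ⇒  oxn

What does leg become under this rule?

snn

The rule splits by letter class: vowels +9, consonants +7.
Applying it to leg: l(cons)+7=s, e(vowel)+9=n, g(cons)+7=n.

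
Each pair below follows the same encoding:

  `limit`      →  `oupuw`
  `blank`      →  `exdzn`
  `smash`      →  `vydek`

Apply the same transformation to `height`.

Shifts by position in limit: pos 0: l→o (+3), pos 1: i→u (+12), pos 2: m→p (+3), pos 3: i→u (+12) — repeating every 2. A repeating key of period 2 is used — shifts +3, +12 over and over.
On height: h+3=k, e+12=q, i+3=l, g+12=s, h+3=k, t+12=f.

kqlskf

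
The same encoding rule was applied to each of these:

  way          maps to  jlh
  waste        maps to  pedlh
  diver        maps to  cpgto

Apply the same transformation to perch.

sncpa

The word is reversed, then every letter is shifted forward by 11.
Applying it to perch: reverse → hcrep; then shift: h+11=s, c+11=n, r+11=c, e+11=p, p+11=a.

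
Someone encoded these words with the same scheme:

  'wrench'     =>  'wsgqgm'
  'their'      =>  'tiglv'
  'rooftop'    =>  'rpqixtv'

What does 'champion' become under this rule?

cicptnuu

In wrench: w→w is +0, r→s is +1, e→g is +2, n→q is +3 — the shift increases by 1 each position. The shift increases by 1 at each position, starting from +0: 0, 1, 2, ….
For champion: c+0=c, h+1=i, a+2=c, m+3=p, p+4=t, i+5=n, o+6=u, n+7=u.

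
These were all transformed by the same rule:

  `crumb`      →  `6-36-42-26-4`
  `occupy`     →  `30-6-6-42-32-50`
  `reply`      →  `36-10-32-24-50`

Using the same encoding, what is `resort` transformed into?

With a=1..z=26, the number is 2·pos.
On resort: r=18→36, e=5→10, s=19→38, o=15→30, r=18→36, t=20→40.

36-10-38-30-36-40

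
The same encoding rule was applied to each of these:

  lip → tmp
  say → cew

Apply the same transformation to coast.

xwesg

The word is reversed, then every letter is shifted forward by 4.
Applying it to coast: reverse → tsaoc; then shift: t+4=x, s+4=w, a+4=e, o+4=s, c+4=g.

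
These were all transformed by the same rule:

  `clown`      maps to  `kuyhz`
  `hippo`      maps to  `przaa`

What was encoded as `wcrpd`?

other

In clown: c→k is +8, l→u is +9, o→y is +10, w→h is +11 — the shift increases by 1 each position. Letter i (0-indexed) is shifted by i+8, so successive shifts are 8, 9, 10, ….
Reversing it on wcrpd: w−8=o, c−9=t, r−10=h, p−11=e, d−12=r.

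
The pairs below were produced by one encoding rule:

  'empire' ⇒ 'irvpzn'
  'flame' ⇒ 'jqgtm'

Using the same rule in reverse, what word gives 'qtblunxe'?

movement

Each letter shifts forward by (position + 4), i.e. 4, 5, 6, … — the shift grows by one for each successive letter.
Reversing it on qtblunxe: q−4=m, t−5=o, b−6=v, l−7=e, u−8=m, n−9=e, x−10=n, e−11=t.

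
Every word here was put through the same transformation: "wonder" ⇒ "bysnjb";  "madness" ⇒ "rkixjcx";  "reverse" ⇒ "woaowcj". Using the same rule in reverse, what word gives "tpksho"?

Shifts by position in wonder: pos 0: w→b (+5), pos 1: o→y (+10), pos 2: n→s (+5), pos 3: d→n (+10) — repeating every 2. The shifts repeat in a cycle of length 2: positions 0,1,… shift by +5, +10, then the pattern repeats.
Decoding tpksho: t−5=o, p−10=f, k−5=f, s−10=i, h−5=c, o−10=e.

office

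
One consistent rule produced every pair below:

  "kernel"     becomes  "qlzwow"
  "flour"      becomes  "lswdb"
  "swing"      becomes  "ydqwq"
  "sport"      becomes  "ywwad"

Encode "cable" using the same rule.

In kernel: k→q is +6, e→l is +7, r→z is +8, n→w is +9 — the shift increases by 1 each position. Each letter shifts forward by (position + 6), i.e. 6, 7, 8, … — the shift grows by one for each successive letter.
Applying it to cable: c+6=i, a+7=h, b+8=j, l+9=u, e+10=o.

ihjuo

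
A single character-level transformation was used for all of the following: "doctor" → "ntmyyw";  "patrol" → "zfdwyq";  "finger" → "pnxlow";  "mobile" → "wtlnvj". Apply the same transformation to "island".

It's a Vigenère-style cipher with numeric key [10,5]: position i shifts by key[i mod 2].
Applying it to island: i+10=s, s+5=x, l+10=v, a+5=f, n+10=x, d+5=i.

sxvfxi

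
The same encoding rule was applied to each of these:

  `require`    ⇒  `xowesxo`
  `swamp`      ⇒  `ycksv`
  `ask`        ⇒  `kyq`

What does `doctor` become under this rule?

jyizyx

Two shifts are in play — +10 for a/e/i/o/u, +6 for every other letter.
Applying it to doctor: d(cons)+6=j, o(vowel)+10=y, c(cons)+6=i, t(cons)+6=z, o(vowel)+10=y, r(cons)+6=x.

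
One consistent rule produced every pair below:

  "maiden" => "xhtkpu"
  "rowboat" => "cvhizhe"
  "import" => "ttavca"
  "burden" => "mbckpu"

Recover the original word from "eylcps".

A repeating key of period 2 is used — shifts +11, +7 over and over.
Decoding eylcps: e−11=t, y−7=r, l−11=a, c−7=v, p−11=e, s−7=l.

travel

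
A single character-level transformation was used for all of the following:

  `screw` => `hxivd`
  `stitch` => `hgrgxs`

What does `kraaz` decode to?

pizza

Letters are reflected about the middle of the alphabet (position → 25−position): Atbash.
Decoding kraaz: k↔p, r↔i, a↔z, a↔z, z↔a.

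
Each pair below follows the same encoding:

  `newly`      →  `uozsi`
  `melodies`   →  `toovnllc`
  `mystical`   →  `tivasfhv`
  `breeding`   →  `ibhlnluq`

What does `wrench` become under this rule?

A repeating key of period 3 is used — shifts +7, +10, +3 over and over.
On wrench: w+7=d, r+10=b, e+3=h, n+7=u, c+10=m, h+3=k.

dbhumk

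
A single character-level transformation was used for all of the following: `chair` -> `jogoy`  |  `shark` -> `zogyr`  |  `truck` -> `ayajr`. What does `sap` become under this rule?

Vowels shift forward by 6 and consonants shift forward by 7.
On sap: s(cons)+7=z, a(vowel)+6=g, p(cons)+7=w.

zgw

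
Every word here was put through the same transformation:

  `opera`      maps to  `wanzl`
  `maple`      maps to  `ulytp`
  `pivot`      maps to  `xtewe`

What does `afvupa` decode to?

summer

It's a Vigenère-style cipher with numeric key [8,11,9]: position i shifts by key[i mod 3].
Decoding afvupa: a−8=s, f−11=u, v−9=m, u−8=m, p−11=e, a−9=r.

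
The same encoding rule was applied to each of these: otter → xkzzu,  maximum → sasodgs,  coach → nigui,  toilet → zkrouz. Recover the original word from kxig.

Read the word backwards and shift each letter +6.
Undoing it on kxig: shift back: k−6=e, x−6=r, i−6=c, g−6=a → erca; then reverse → acre.

acre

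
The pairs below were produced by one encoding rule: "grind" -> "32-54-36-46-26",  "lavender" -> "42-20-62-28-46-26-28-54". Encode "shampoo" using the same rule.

56-34-20-44-50-48-48

g(#7)→32 and r(#18)→54: differences scale by 2, so n = 2·pos + 18. With a=1..z=26, the number is 2·pos + 18.
For shampoo: s=19→56, h=8→34, a=1→20, m=13→44, p=16→50, o=15→48, o=15→48.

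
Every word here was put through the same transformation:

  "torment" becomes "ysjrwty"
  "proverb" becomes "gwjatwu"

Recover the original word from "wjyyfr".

matter

The output letters match the input read backwards, each shifted +5: torment reversed is tnemrot. Read the word backwards and shift each letter +5.
Reversing it on wjyyfr: shift back: w−5=r, j−5=e, y−5=t, y−5=t, f−5=a, r−5=m → rettam; then reverse → matter.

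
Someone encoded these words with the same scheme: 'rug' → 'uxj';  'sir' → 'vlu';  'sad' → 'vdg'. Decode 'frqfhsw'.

It's a constant shift of +3 (ROT3).
Undoing it on frqfhsw: f−3=c, r−3=o, q−3=n, f−3=c, h−3=e, s−3=p, w−3=t.

concept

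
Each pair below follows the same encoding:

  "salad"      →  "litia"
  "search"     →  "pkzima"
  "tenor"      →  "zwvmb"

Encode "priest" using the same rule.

bamqzx

The output letters match the input read backwards, each shifted +8: salad reversed is dalas. Two steps: reverse the string, then apply a Caesar shift of +8.
For priest: reverse → tseirp; then shift: t+8=b, s+8=a, e+8=m, i+8=q, r+8=z, p+8=x.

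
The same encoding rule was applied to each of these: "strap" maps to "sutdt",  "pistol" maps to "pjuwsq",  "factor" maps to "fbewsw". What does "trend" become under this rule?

tsgqh

Each letter shifts forward by its position index (0, 1, 2, …) — the shift grows by one for each successive letter.
On trend: t+0=t, r+1=s, e+2=g, n+3=q, d+4=h.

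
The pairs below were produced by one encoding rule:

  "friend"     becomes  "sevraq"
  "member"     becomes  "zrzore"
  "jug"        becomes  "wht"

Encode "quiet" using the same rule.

Compare letters: f→s is +13, r→e is +13, i→v is +13 — a constant shift. Every letter moves 13 places later in the alphabet, wrapping around z→a.
On quiet: q+13=d, u+13=h, i+13=v, e+13=r, t+13=g.

dhvrg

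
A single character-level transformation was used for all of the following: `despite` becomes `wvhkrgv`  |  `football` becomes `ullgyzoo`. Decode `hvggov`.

Each pair mirrors across the alphabet (d↔w, e↔v, s↔h): positions sum to 25. Each letter is replaced by its mirror in the alphabet: a↔z, b↔y, c↔x, and so on (the Atbash cipher).
Decoding hvggov: h↔s, v↔e, g↔t, g↔t, o↔l, v↔e.

settle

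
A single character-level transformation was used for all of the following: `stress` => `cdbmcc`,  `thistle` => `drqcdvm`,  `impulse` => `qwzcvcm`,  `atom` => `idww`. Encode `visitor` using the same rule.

The shift depends on letter class: consonant s→c is +10, but vowel e→m is +8. The rule splits by letter class: vowels +8, consonants +10.
For visitor: v(cons)+10=f, i(vowel)+8=q, s(cons)+10=c, i(vowel)+8=q, t(cons)+10=d, o(vowel)+8=w, r(cons)+10=b.

fqcqdwb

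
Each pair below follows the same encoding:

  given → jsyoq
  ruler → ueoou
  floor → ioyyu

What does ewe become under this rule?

The shift depends on letter class: consonant g→j is +3, but vowel i→s is +10. Two shifts are in play — +10 for a/e/i/o/u, +3 for every other letter.
For ewe: e(vowel)+10=o, w(cons)+3=z, e(vowel)+10=o.

ozo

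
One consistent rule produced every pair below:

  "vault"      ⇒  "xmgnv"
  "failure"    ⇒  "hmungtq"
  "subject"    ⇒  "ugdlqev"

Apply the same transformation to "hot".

jav

Two shifts are in play — +12 for a/e/i/o/u, +2 for every other letter.
On hot: h(cons)+2=j, o(vowel)+12=a, t(cons)+2=v.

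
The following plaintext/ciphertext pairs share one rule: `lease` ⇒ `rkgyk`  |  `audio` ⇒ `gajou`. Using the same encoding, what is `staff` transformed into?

yzgll

Compare letters: l→r is +6, e→k is +6, a→g is +6 — a constant shift. This is a Caesar cipher with shift 6.
On staff: s+6=y, t+6=z, a+6=g, f+6=l, f+6=l.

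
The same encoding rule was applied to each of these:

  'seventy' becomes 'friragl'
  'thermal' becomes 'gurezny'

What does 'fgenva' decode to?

Compare letters: s→f is +13, e→r is +13, v→i is +13 — a constant shift. Each letter is shifted forward by 13 in the alphabet (a Caesar shift of +13).
Undoing it on fgenva: f−13=s, g−13=t, e−13=r, n−13=a, v−13=i, a−13=n.

strain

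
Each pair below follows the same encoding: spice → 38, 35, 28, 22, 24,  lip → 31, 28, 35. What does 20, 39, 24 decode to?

ate

s is letter #19 and maps to 38: an offset of 19. Each letter is replaced by its alphabet position (a=1..z=26) + 19.
Reversing it on 20, 39, 24: 20→(20−19)÷1=1=a, 39→(39−19)÷1=20=t, 24→(24−19)÷1=5=e.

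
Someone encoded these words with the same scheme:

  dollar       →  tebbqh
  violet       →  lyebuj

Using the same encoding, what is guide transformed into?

wkytu

Every letter moves 16 places later in the alphabet, wrapping around z→a.
On guide: g+16=w, u+16=k, i+16=y, d+16=t, e+16=u.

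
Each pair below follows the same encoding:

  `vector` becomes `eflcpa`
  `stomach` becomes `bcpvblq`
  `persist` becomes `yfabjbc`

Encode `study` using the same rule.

The shift depends on letter class: consonant v→e is +9, but vowel e→f is +1. Vowels shift forward by 1 and consonants shift forward by 9.
For study: s(cons)+9=b, t(cons)+9=c, u(vowel)+1=v, d(cons)+9=m, y(cons)+9=h.

bcvmh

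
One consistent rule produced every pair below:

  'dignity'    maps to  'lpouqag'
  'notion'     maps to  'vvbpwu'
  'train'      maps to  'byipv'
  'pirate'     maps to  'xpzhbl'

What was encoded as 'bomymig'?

The shifts repeat in a cycle of length 2: positions 0,1,… shift by +8, +7, then the pattern repeats.
Decoding bomymig: b−8=t, o−7=h, m−8=e, y−7=r, m−8=e, i−7=b, g−8=y.

thereby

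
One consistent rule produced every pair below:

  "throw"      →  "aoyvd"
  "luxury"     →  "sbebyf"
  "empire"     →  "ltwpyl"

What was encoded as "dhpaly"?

Compare letters: t→a is +7, h→o is +7, r→y is +7 — a constant shift. This is a Caesar cipher with shift 7.
Reversing it on dhpaly: d−7=w, h−7=a, p−7=i, a−7=t, l−7=e, y−7=r.

waiter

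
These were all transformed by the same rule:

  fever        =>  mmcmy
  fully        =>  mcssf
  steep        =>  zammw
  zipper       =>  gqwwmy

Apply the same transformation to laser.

sizmy

The shift depends on letter class: consonant f→m is +7, but vowel e→m is +8. Two shifts are in play — +8 for a/e/i/o/u, +7 for every other letter.
For laser: l(cons)+7=s, a(vowel)+8=i, s(cons)+7=z, e(vowel)+8=m, r(cons)+7=y.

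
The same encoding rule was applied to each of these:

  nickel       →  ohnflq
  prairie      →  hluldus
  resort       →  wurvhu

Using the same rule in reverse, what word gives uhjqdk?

hanger

The output letters match the input read backwards, each shifted +3: nickel reversed is lekcin. The word is reversed, then every letter is shifted forward by 3.
Decoding uhjqdk: shift back: u−3=r, h−3=e, j−3=g, q−3=n, d−3=a, k−3=h → regnah; then reverse → hanger.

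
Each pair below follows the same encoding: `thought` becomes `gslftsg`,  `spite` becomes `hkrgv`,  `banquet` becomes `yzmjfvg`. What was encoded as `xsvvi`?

Each pair mirrors across the alphabet (t↔g, h↔s, o↔l): positions sum to 25. This is the alphabet-reversal cipher (Atbash): a becomes z, b becomes y, etc.
Reversing it on xsvvi: x↔c, s↔h, v↔e, v↔e, i↔r.

cheer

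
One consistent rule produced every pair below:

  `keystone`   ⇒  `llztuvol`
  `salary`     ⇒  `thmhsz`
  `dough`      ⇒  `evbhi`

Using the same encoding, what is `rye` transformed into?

The shift depends on letter class: consonant k→l is +1, but vowel e→l is +7. The rule splits by letter class: vowels +7, consonants +1.
Applying it to rye: r(cons)+1=s, y(cons)+1=z, e(vowel)+7=l.

szl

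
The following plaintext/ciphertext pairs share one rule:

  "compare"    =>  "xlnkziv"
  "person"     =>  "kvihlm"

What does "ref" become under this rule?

Each pair mirrors across the alphabet (c↔x, o↔l, m↔n): positions sum to 25. Each letter is replaced by its mirror in the alphabet: a↔z, b↔y, c↔x, and so on (the Atbash cipher).
For ref: r↔i, e↔v, f↔u.

ivu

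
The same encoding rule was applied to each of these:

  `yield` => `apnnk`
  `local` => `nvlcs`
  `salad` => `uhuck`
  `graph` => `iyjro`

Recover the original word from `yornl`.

while

Shifts by position in yield: pos 0: y→a (+2), pos 1: i→p (+7), pos 2: e→n (+9), pos 3: l→n (+2), pos 4: d→k (+7) — repeating every 3. The shifts repeat in a cycle of length 3: positions 0,1,… shift by +2, +7, +9, then the pattern repeats.
Decoding yornl: y−2=w, o−7=h, r−9=i, n−2=l, l−7=e.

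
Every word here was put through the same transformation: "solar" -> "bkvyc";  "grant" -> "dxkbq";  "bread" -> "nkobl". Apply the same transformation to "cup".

Two steps: reverse the string, then apply a Caesar shift of +10.
On cup: reverse → puc; then shift: p+10=z, u+10=e, c+10=m.

zem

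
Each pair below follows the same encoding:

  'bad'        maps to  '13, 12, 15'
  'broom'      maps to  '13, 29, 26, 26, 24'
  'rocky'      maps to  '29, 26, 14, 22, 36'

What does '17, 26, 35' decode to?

fox

b is letter #2 and maps to 13: an offset of 11. Letters become their 1-based position plus 11 (so a→12, b→13, …).
Decoding 17, 26, 35: 17→(17−11)÷1=6=f, 26→(26−11)÷1=15=o, 35→(35−11)÷1=24=x.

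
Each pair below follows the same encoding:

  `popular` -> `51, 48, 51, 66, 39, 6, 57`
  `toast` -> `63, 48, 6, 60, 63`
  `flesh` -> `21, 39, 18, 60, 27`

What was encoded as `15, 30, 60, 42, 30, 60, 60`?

dismiss

p(#16)→51 and o(#15)→48: differences scale by 3, so n = 3·pos + 3. The formula is n = 3×(alphabet index, a=1) + 3.
Reversing it on 15, 30, 60, 42, 30, 60, 60: 15→(15−3)÷3=4=d, 30→(30−3)÷3=9=i, 60→(60−3)÷3=19=s, 42→(42−3)÷3=13=m, 30→(30−3)÷3=9=i, 60→(60−3)÷3=19=s, 60→(60−3)÷3=19=s.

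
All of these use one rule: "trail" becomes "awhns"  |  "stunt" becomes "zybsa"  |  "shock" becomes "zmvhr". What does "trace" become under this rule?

awhhl

Shifts by position in trail: pos 0: t→a (+7), pos 1: r→w (+5), pos 2: a→h (+7), pos 3: i→n (+5) — repeating every 2. The shifts repeat in a cycle of length 2: positions 0,1,… shift by +7, +5, then the pattern repeats.
On trace: t+7=a, r+5=w, a+7=h, c+5=h, e+7=l.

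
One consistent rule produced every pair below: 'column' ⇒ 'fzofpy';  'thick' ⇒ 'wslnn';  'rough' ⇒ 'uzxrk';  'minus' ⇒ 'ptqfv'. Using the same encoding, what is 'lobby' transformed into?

ozemb

Shifts by position in column: pos 0: c→f (+3), pos 1: o→z (+11), pos 2: l→o (+3), pos 3: u→f (+11) — repeating every 2. The shifts repeat in a cycle of length 2: positions 0,1,… shift by +3, +11, then the pattern repeats.
Applying it to lobby: l+3=o, o+11=z, b+3=e, b+11=m, y+3=b.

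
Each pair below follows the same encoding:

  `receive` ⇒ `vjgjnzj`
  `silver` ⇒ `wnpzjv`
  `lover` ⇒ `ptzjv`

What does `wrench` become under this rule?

avjrgl

The shift depends on letter class: consonant r→v is +4, but vowel e→j is +5. Vowels shift forward by 5 and consonants shift forward by 4.
Applying it to wrench: w(cons)+4=a, r(cons)+4=v, e(vowel)+5=j, n(cons)+4=r, c(cons)+4=g, h(cons)+4=l.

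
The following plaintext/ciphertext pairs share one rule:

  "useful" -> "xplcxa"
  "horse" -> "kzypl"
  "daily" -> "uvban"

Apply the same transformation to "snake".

pivjl

u(20)→x(23) and s(18)→p(15) fit y≡17x+21 (mod 26); the inverse of 17 mod 26 is 23. This is an affine cipher: with a=0,…,z=25, each position x becomes (17x+21) mod 26.
On snake: s(18)→17·18+21≡15=p; n(13)→17·13+21≡8=i; a(0)→17·0+21≡21=v; k(10)→17·10+21≡9=j; e(4)→17·4+21≡11=l (all mod 26).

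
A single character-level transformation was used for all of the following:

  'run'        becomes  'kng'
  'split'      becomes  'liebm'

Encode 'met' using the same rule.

fxm

Compare letters: r→k is +19, u→n is +19, n→g is +19 — a constant shift. Every letter moves 19 places later in the alphabet, wrapping around z→a.
On met: m+19=f, e+19=x, t+19=m.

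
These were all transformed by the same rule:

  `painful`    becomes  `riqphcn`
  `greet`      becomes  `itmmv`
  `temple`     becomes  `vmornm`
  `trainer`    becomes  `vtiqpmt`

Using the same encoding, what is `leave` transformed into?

nmixm

The rule splits by letter class: vowels +8, consonants +2.
For leave: l(cons)+2=n, e(vowel)+8=m, a(vowel)+8=i, v(cons)+2=x, e(vowel)+8=m.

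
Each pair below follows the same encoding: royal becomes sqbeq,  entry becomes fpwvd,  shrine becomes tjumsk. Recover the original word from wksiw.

Letter i (0-indexed) is shifted by i+1, so successive shifts are 1, 2, 3, ….
Reversing it on wksiw: w−1=v, k−2=i, s−3=p, i−4=e, w−5=r.

viper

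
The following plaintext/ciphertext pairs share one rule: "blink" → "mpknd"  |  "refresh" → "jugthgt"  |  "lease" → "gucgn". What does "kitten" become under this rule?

pgvvkm

The output letters match the input read backwards, each shifted +2: blink reversed is knilb. Two steps: reverse the string, then apply a Caesar shift of +2.
On kitten: reverse → nettik; then shift: n+2=p, e+2=g, t+2=v, t+2=v, i+2=k, k+2=m.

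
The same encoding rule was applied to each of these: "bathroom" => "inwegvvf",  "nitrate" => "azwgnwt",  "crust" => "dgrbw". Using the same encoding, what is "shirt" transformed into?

Treating letters as 0–25, the rule is x ↦ 21x + 13 (mod 26).
Applying it to shirt: s(18)→21·18+13≡1=b; h(7)→21·7+13≡4=e; i(8)→21·8+13≡25=z; r(17)→21·17+13≡6=g; t(19)→21·19+13≡22=w (all mod 26).

bezgw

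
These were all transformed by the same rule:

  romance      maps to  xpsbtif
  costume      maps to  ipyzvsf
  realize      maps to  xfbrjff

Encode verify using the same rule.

bfxjle

The shift depends on letter class: consonant r→x is +6, but vowel o→p is +1. Vowels shift forward by 1 and consonants shift forward by 6.
On verify: v(cons)+6=b, e(vowel)+1=f, r(cons)+6=x, i(vowel)+1=j, f(cons)+6=l, y(cons)+6=e.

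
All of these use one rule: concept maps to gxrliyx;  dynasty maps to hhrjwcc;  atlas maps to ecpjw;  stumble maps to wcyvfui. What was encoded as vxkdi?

rogue

Shifts by position in concept: pos 0: c→g (+4), pos 1: o→x (+9), pos 2: n→r (+4), pos 3: c→l (+9) — repeating every 2. A repeating key of period 2 is used — shifts +4, +9 over and over.
Decoding vxkdi: v−4=r, x−9=o, k−4=g, d−9=u, i−4=e.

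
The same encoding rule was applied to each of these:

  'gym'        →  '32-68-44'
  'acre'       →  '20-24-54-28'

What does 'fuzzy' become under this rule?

g(#7)→32 and y(#25)→68: differences scale by 2, so n = 2·pos + 18. With a=1..z=26, the number is 2·pos + 18.
Applying it to fuzzy: f=6→30, u=21→60, z=26→70, z=26→70, y=25→68.

30-60-70-70-68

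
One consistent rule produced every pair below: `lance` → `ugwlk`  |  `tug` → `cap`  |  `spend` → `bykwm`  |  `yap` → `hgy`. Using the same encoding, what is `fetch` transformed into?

The rule splits by letter class: vowels +6, consonants +9.
For fetch: f(cons)+9=o, e(vowel)+6=k, t(cons)+9=c, c(cons)+9=l, h(cons)+9=q.

okclq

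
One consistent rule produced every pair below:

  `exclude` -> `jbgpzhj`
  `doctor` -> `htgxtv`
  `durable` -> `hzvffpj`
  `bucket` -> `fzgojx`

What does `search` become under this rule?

The shift depends on letter class: consonant x→b is +4, but vowel e→j is +5. Two shifts are in play — +5 for a/e/i/o/u, +4 for every other letter.
For search: s(cons)+4=w, e(vowel)+5=j, a(vowel)+5=f, r(cons)+4=v, c(cons)+4=g, h(cons)+4=l.

wjfvgl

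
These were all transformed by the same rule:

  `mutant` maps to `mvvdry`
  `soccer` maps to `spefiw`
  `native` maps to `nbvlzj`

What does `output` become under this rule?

Each letter shifts forward by its position index (0, 1, 2, …) — the shift grows by one for each successive letter.
On output: o+0=o, u+1=v, t+2=v, p+3=s, u+4=y, t+5=y.

ovvsyy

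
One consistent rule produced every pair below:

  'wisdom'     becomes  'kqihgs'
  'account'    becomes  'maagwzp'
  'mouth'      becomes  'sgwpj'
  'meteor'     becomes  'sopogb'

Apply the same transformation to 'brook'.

tbgge

w(22)→k(10) and i(8)→q(16) fit y≡7x+12 (mod 26); the inverse of 7 mod 26 is 15. Each letter's alphabet position (a=0..z=25) is mapped through 7·x+12 mod 26 — an affine cipher.
On brook: b(1)→7·1+12≡19=t; r(17)→7·17+12≡1=b; o(14)→7·14+12≡6=g; o(14)→7·14+12≡6=g; k(10)→7·10+12≡4=e (all mod 26).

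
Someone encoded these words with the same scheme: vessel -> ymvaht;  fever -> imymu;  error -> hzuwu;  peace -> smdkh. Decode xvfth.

uncle

Shifts by position in vessel: pos 0: v→y (+3), pos 1: e→m (+8), pos 2: s→v (+3), pos 3: s→a (+8) — repeating every 2. The shifts repeat in a cycle of length 2: positions 0,1,… shift by +3, +8, then the pattern repeats.
Decoding xvfth: x−3=u, v−8=n, f−3=c, t−8=l, h−3=e.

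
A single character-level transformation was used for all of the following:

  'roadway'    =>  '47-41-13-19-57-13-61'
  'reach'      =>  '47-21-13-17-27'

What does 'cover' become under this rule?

With a=1..z=26, the number is 2·pos + 11.
Applying it to cover: c=3→17, o=15→41, v=22→55, e=5→21, r=18→47.

17-41-55-21-47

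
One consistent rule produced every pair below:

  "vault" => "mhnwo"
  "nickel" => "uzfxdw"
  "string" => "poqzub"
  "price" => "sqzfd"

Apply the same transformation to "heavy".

v(21)→m(12) and a(0)→h(7) fit y≡25x+7 (mod 26); the inverse of 25 mod 26 is 25. Each letter's alphabet position (a=0..z=25) is mapped through 25·x+7 mod 26 — an affine cipher.
For heavy: h(7)→25·7+7≡0=a; e(4)→25·4+7≡3=d; a(0)→25·0+7≡7=h; v(21)→25·21+7≡12=m; y(24)→25·24+7≡9=j (all mod 26).

adhmj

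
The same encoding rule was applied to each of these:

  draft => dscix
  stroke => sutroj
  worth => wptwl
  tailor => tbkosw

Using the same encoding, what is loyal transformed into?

Letter i (0-indexed) is shifted by i+0, so successive shifts are 0, 1, 2, ….
Applying it to loyal: l+0=l, o+1=p, y+2=a, a+3=d, l+4=p.

lpadp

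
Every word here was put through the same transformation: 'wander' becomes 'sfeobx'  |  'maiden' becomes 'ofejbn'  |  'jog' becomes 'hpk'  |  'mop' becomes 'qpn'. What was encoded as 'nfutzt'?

The output letters match the input read backwards, each shifted +1: wander reversed is rednaw. Two steps: reverse the string, then apply a Caesar shift of +1.
Reversing it on nfutzt: shift back: n−1=m, f−1=e, u−1=t, t−1=s, z−1=y, t−1=s → metsys; then reverse → system.

system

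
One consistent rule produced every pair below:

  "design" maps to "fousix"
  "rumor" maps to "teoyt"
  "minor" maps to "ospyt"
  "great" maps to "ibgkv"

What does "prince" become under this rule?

Shifts by position in design: pos 0: d→f (+2), pos 1: e→o (+10), pos 2: s→u (+2), pos 3: i→s (+10) — repeating every 2. It's a Vigenère-style cipher with numeric key [2,10]: position i shifts by key[i mod 2].
For prince: p+2=r, r+10=b, i+2=k, n+10=x, c+2=e, e+10=o.

rbkxeo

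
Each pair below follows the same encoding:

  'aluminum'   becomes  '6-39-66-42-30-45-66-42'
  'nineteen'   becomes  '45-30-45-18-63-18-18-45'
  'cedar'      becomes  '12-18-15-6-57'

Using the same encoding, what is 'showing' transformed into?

Each letter becomes 3×(its alphabet position, a=1..z=26) + 3.
On showing: s=19→60, h=8→27, o=15→48, w=23→72, i=9→30, n=14→45, g=7→24.

60-27-48-72-30-45-24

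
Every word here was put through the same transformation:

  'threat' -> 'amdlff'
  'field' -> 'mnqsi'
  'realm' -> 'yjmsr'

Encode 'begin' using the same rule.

ijsps

Shifts by position in threat: pos 0: t→a (+7), pos 1: h→m (+5), pos 2: r→d (+12), pos 3: e→l (+7), pos 4: a→f (+5), pos 5: t→f (+12) — repeating every 3. The shifts repeat in a cycle of length 3: positions 0,1,… shift by +7, +5, +12, then the pattern repeats.
On begin: b+7=i, e+5=j, g+12=s, i+7=p, n+5=s.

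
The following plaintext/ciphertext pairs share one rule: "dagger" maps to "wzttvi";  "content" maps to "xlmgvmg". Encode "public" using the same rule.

kfyorx

Each pair mirrors across the alphabet (d↔w, a↔z, g↔t): positions sum to 25. Each letter is replaced by its mirror in the alphabet: a↔z, b↔y, c↔x, and so on (the Atbash cipher).
Applying it to public: p↔k, u↔f, b↔y, l↔o, i↔r, c↔x.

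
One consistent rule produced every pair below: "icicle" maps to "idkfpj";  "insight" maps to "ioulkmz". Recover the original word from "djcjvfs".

In icicle: i→i is +0, c→d is +1, i→k is +2, c→f is +3 — the shift increases by 1 each position. The shift increases by 1 at each position, starting from +0: 0, 1, 2, ….
Reversing it on djcjvfs: d−0=d, j−1=i, c−2=a, j−3=g, v−4=r, f−5=a, s−6=m.

diagram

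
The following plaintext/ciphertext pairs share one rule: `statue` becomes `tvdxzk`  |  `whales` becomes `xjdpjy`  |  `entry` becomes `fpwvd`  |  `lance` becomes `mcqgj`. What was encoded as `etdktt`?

dragon

Each letter shifts forward by (position + 1), i.e. 1, 2, 3, … — the shift grows by one for each successive letter.
Undoing it on etdktt: e−1=d, t−2=r, d−3=a, k−4=g, t−5=o, t−6=n.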